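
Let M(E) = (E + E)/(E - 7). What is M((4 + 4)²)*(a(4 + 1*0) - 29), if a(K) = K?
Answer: -3200/57 ≈ -56.140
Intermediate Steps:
M(E) = 2*E/(-7 + E) (M(E) = (2*E)/(-7 + E) = 2*E/(-7 + E))
M((4 + 4)²)*(a(4 + 1*0) - 29) = (2*(4 + 4)²/(-7 + (4 + 4)²))*((4 + 1*0) - 29) = (2*8²/(-7 + 8²))*((4 + 0) - 29) = (2*64/(-7 + 64))*(4 - 29) = (2*64/57)*(-25) = (2*64*(1/57))*(-25) = (128/57)*(-25) = -3200/57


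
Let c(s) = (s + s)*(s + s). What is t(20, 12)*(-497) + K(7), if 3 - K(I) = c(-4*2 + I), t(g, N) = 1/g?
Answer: -517/20 ≈ -25.850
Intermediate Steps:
c(s) = 4*s² (c(s) = (2*s)*(2*s) = 4*s²)
K(I) = 3 - 4*(-8 + I)² (K(I) = 3 - 4*(-4*2 + I)² = 3 - 4*(-8 + I)²)
t(20, 12)*(-497) + K(7) = -497/20 + (3 - 4*(-8 + 7)²) = (1/20)*(-497) + (3 - 4*(-1)²) = -497/20 + (3 - 4*1) = -497/20 + (3 - 4) = -497/20 - 1 = -517/20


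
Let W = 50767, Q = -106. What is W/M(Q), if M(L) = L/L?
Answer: 50767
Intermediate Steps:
M(L) = 1
W/M(Q) = 50767/1 = 50767*1 = 50767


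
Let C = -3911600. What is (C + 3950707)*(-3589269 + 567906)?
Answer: -118156442841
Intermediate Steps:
(C + 3950707)*(-3589269 + 567906) = (-3911600 + 3950707)*(-3589269 + 567906) = 39107*(-3021363) = -118156442841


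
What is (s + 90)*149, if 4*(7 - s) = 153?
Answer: 35015/4 ≈ 8753.8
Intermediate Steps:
s = -125/4 (s = 7 - ¼*153 = 7 - 153/4 = -125/4 ≈ -31.250)
(s + 90)*149 = (-125/4 + 90)*149 = (235/4)*149 = 35015/4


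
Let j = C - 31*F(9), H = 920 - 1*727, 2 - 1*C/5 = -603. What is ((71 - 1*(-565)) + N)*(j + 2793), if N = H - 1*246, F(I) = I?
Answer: 3229237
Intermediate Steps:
C = 3025 (C = 10 - 5*(-603) = 10 + 3015 = 3025)
H = 193 (H = 920 - 727 = 193)
j = 2746 (j = 3025 - 31*9 = 3025 - 279 = 2746)
N = -53 (N = 193 - 1*246 = 193 - 246 = -53)
((71 - 1*(-565)) + N)*(j + 2793) = ((71 - 1*(-565)) - 53)*(2746 + 2793) = ((71 + 565) - 53)*5539 = (636 - 53)*5539 = 583*5539 = 3229237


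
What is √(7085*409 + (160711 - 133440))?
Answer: 6*√81251 ≈ 1710.3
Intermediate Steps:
√(7085*409 + (160711 - 133440)) = √(2897765 + 27271) = √2925036 = 6*√81251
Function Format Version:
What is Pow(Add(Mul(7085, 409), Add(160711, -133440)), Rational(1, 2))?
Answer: Mul(6, Pow(81251, Rational(1, 2))) ≈ 1710.3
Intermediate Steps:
Pow(Add(Mul(7085, 409), Add(160711, -133440)), Rational(1, 2)) = Pow(Add(2897765, 27271), Rational(1, 2)) = Pow(2925036, Rational(1, 2)) = Mul(6, Pow(81251, Rational(1, 2)))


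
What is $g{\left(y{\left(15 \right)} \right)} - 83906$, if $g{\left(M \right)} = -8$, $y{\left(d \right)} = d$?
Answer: $-83914$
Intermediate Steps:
$g{\left(y{\left(15 \right)} \right)} - 83906 = -8 - 83906 = -83914$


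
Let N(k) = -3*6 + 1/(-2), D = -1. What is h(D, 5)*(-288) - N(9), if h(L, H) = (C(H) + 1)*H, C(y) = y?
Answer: -17243/2 ≈ -8621.5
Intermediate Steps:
N(k) = -37/2 (N(k) = -18 - 1/2 = -37/2)
h(L, H) = H*(1 + H) (h(L, H) = (H + 1)*H = (1 + H)*H = H*(1 + H))
h(D, 5)*(-288) - N(9) = (5*(1 + 5))*(-288) - 1*(-37/2) = (5*6)*(-288) + 37/2 = 30*(-288) + 37/2 = -8640 + 37/2 = -17243/2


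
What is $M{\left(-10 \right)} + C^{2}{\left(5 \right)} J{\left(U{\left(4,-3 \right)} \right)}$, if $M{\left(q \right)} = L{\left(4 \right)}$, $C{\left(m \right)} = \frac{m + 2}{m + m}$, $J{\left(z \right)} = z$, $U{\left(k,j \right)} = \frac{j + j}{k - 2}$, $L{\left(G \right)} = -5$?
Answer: $- \frac{647}{100} \approx -6.47$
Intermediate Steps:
$U{\left(k,j \right)} = \frac{2 j}{-2 + k}$
$C{\left(m \right)} = \frac{2 + m}{2 m}$
$M{\left(q \right)} = -5$
$M{\left(-10 \right)} + C^{2}{\left(5 \right)} J{\left(U{\left(4,-3 \right)} \right)} = -5 + \left(\frac{2 + 5}{2 \cdot 5}\right)^{2} \cdot 2 \left(-3\right) \frac{1}{-2 + 4} = -5 + \left(\frac{1}{2} \cdot \frac{1}{5} \cdot 7\right)^{2} \cdot 2 \left(-3\right) \frac{1}{2} = -5 + \left(\frac{7}{10}\right)^{2} \cdot 2 \left(-3\right) \frac{1}{2} = -5 + \frac{49}{100} \left(-3\right) = -5 - \frac{147}{100} = - \frac{647}{100}$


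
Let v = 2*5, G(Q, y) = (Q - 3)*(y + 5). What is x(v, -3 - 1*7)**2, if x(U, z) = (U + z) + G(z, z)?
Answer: 4225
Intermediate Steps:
G(Q, y) = (-3 + Q)*(5 + y)
v = 10
x(U, z) = -15 + U + z**2 + 3*z (x(U, z) = (U + z) + (-15 - 3*z + 5*z + z*z) = (U + z) + (-15 - 3*z + 5*z + z**2) = (U + z) + (-15 + z**2 + 2*z) = -15 + U + z**2 + 3*z)
x(v, -3 - 1*7)**2 = (-15 + 10 + (-3 - 1*7)**2 + 3*(-3 - 1*7))**2 = (-15 + 10 + (-3 - 7)**2 + 3*(-3 - 7))**2 = (-15 + 10 + (-10)**2 + 3*(-10))**2 = (-15 + 10 + 100 - 30)**2 = 65**2 = 4225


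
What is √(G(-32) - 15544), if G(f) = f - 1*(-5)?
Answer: I*√15571 ≈ 124.78*I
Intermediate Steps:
G(f) = 5 + f (G(f) = f + 5 = 5 + f)
√(G(-32) - 15544) = √((5 - 32) - 15544) = √(-27 - 15544) = √(-15571) = I*√15571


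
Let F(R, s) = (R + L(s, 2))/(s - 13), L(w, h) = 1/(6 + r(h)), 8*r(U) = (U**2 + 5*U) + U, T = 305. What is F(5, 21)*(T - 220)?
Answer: 3485/64 ≈ 54.453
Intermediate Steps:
r(U) = U**2/8 + 3*U/4 (r(U) = ((U**2 + 5*U) + U)/8 = (U**2 + 6*U)/8 = U**2/8 + 3*U/4)
L(w, h) = 1/(6 + h*(6 + h)/8)
F(R, s) = (1/8 + R)/(-13 + s) (F(R, s) = (R + 8/(48 + 2*(6 + 2)))/(s - 13) = (R + 8/(48 + 2*8))/(-13 + s) = (R + 8/(48 + 16))/(-13 + s) = (R + 8/64)/(-13 + s) = (R + 8*(1/64))/(-13 + s) = (R + 1/8)/(-13 + s) = (1/8 + R)/(-13 + s))
F(5, 21)*(T - 220) = ((1/8 + 5)/(-13 + 21))*(305 - 220) = ((41/8)/8)*85 = ((1/8)*(41/8))*85 = (41/64)*85 = 3485/64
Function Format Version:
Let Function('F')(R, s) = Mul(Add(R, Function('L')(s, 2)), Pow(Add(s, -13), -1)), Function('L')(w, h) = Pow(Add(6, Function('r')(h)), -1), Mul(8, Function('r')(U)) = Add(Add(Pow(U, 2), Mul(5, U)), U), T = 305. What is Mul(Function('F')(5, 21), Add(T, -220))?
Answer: Rational(3485, 64) ≈ 54.453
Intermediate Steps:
Function('r')(U) = Add(Mul(Rational(1, 8), Pow(U, 2)), Mul(Rational(3, 4), U)) (Function('r')(U) = Mul(Rational(1, 8), Add(Add(Pow(U, 2), Mul(5, U)), U)) = Mul(Rational(1, 8), Add(Pow(U, 2), Mul(6, U))) = Add(Mul(Rational(1, 8), Pow(U, 2)), Mul(Rational(3, 4), U)))
Function('L')(w, h) = Pow(Add(6, Mul(Rational(1, 8), h, Add(6, h))), -1)
Function('F')(R, s) = Mul(Pow(Add(-13, s), -1), Add(Rational(1, 8), R)) (Function('F')(R, s) = Mul(Add(R, Mul(8, Pow(Add(48, Mul(2, Add(6, 2))), -1))), Pow(Add(s, -13), -1)) = Mul(Add(R, Mul(8, Pow(Add(48, Mul(2, 8)), -1))), Pow(Add(-13, s), -1)) = Mul(Add(R, Mul(8, Pow(Add(48, 16), -1))), Pow(Add(-13, s), -1)) = Mul(Add(R, Mul(8, Pow(64, -1))), Pow(Add(-13, s), -1)) = Mul(Add(R, Mul(8, Rational(1, 64))), Pow(Add(-13, s), -1)) = Mul(Add(R, Rational(1, 8)), Pow(Add(-13, s), -1)) = Mul(Add(Rational(1, 8), R), Pow(Add(-13, s), -1)) = Mul(Pow(Add(-13, s), -1), Add(Rational(1, 8), R)))
Mul(Function('F')(5, 21), Add(T, -220)) = Mul(Mul(Pow(Add(-13, 21), -1), Add(Rational(1, 8), 5)), Add(305, -220)) = Mul(Mul(Pow(8, -1), Rational(41, 8)), 85) = Mul(Mul(Rational(1, 8), Rational(41, 8)), 85) = Mul(Rational(41, 64), 85) = Rational(3485, 64)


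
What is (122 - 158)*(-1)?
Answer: 36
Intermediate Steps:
(122 - 158)*(-1) = -36*(-1) = 36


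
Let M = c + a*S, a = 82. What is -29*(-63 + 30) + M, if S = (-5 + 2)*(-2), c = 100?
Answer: 1549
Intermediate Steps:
S = 6 (S = -3*(-2) = 6)
M = 592 (M = 100 + 82*6 = 100 + 492 = 592)
-29*(-63 + 30) + M = -29*(-63 + 30) + 592 = -29*(-33) + 592 = 957 + 592 = 1549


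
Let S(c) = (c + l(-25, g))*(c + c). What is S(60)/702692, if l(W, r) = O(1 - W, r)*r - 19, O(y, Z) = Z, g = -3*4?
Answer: 5550/175673 ≈ 0.031593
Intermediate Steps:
g = -12
l(W, r) = -19 + r² (l(W, r) = r*r - 19 = r² - 19 = -19 + r²)
S(c) = 2*c*(125 + c) (S(c) = (c + (-19 + (-12)²))*(c + c) = (c + (-19 + 144))*(2*c) = (c + 125)*(2*c) = (125 + c)*(2*c) = 2*c*(125 + c))
S(60)/702692 = (2*60*(125 + 60))/702692 = (2*60*185)*(1/702692) = 22200*(1/702692) = 5550/175673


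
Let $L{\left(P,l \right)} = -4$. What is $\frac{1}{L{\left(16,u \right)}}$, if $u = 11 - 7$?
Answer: $- \frac{1}{4} \approx -0.25$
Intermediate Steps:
$u = 4$ ($u = 11 - 7 = 4$)
$\frac{1}{L{\left(16,u \right)}} = \frac{1}{-4} = - \frac{1}{4}$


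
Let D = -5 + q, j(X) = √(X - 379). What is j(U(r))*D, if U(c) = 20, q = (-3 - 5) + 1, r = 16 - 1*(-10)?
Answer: -12*I*√359 ≈ -227.37*I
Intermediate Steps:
r = 26 (r = 16 + 10 = 26)
q = -7 (q = -8 + 1 = -7)
j(X) = √(-379 + X)
D = -12 (D = -5 - 7 = -12)
j(U(r))*D = √(-379 + 20)*(-12) = √(-359)*(-12) = (I*√359)*(-12) = -12*I*√359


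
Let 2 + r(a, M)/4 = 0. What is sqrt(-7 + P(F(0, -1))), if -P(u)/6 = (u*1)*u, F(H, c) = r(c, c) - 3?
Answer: I*sqrt(733) ≈ 27.074*I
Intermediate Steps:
r(a, M) = -8 (r(a, M) = -8 + 4*0 = -8 + 0 = -8)
F(H, c) = -11 (F(H, c) = -8 - 3 = -11)
P(u) = -6*u**2 (P(u) = -6*u*1*u = -6*u*u = -6*u**2)
sqrt(-7 + P(F(0, -1))) = sqrt(-7 - 6*(-11)**2) = sqrt(-7 - 6*121) = sqrt(-7 - 726) = sqrt(-733) = I*sqrt(733)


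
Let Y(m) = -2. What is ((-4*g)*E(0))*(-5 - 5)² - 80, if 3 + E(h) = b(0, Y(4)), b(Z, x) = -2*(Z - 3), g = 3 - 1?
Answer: -2480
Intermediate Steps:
g = 2
b(Z, x) = 6 - 2*Z (b(Z, x) = -2*(-3 + Z) = 6 - 2*Z)
E(h) = 3 (E(h) = -3 + (6 - 2*0) = -3 + (6 + 0) = -3 + 6 = 3)
((-4*g)*E(0))*(-5 - 5)² - 80 = (-4*2*3)*(-5 - 5)² - 80 = -8*3*(-10)² - 80 = -24*100 - 80 = -2400 - 80 = -2480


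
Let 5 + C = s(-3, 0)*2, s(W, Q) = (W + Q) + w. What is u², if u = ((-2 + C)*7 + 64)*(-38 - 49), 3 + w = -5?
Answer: 146240649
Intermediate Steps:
w = -8 (w = -3 - 5 = -8)
s(W, Q) = -8 + Q + W (s(W, Q) = (W + Q) - 8 = (Q + W) - 8 = -8 + Q + W)
C = -27 (C = -5 + (-8 + 0 - 3)*2 = -5 - 11*2 = -5 - 22 = -27)
u = 12093 (u = ((-2 - 27)*7 + 64)*(-38 - 49) = (-29*7 + 64)*(-87) = (-203 + 64)*(-87) = -139*(-87) = 12093)
u² = 12093² = 146240649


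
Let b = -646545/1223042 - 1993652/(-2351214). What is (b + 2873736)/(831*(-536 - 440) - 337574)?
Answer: -4131906176142558461/1651519438039103220 ≈ -2.5019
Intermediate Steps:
b = 459077236877/1437816736494 (b = -646545*1/1223042 - 1993652*(-1/2351214) = -646545/1223042 + 996826/1175607 = 459077236877/1437816736494 ≈ 0.31929)
(b + 2873736)/(831*(-536 - 440) - 337574) = (459077236877/1437816736494 + 2873736)/(831*(-536 - 440) - 337574) = 4131906176142558461/(1437816736494*(831*(-976) - 337574)) = 4131906176142558461/(1437816736494*(-811056 - 337574)) = (4131906176142558461/1437816736494)/(-1148630) = (4131906176142558461/1437816736494)*(-1/1148630) = -4131906176142558461/1651519438039103220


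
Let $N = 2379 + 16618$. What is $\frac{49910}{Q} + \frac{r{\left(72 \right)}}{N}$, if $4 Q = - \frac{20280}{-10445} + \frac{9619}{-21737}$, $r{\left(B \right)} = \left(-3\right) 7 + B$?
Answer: $\frac{172214865980990671}{1293148225457} \approx 1.3318 \cdot 10^{5}$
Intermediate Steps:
$r{\left(B \right)} = -21 + B$
$N = 18997$
$Q = \frac{68071181}{181634372}$ ($Q = \frac{- \frac{20280}{-10445} + \frac{9619}{-21737}}{4} = \frac{\left(-20280\right) \left(- \frac{1}{10445}\right) + 9619 \left(- \frac{1}{21737}\right)}{4} = \frac{\frac{4056}{2089} - \frac{9619}{21737}}{4} = \frac{1}{4} \cdot \frac{68071181}{45408593} = \frac{68071181}{181634372} \approx 0.37477$)
$\frac{49910}{Q} + \frac{r{\left(72 \right)}}{N} = \frac{49910}{\frac{68071181}{181634372}} + \frac{-21 + 72}{18997} = 49910 \cdot \frac{181634372}{68071181} + 51 \cdot \frac{1}{18997} = \frac{9065371506520}{68071181} + \frac{51}{18997} = \frac{172214865980990671}{1293148225457}$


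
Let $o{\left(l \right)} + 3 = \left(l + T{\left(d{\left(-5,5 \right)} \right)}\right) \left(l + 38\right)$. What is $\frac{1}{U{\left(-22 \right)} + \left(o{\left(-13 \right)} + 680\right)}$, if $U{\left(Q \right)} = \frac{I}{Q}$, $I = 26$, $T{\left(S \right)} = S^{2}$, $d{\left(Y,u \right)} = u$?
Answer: $\frac{11}{10734} \approx 0.0010248$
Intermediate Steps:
$U{\left(Q \right)} = \frac{26}{Q}$
$o{\left(l \right)} = -3 + \left(25 + l\right) \left(38 + l\right)$ ($o{\left(l \right)} = -3 + \left(l + 5^{2}\right) \left(l + 38\right) = -3 + \left(l + 25\right) \left(38 + l\right) = -3 + \left(25 + l\right) \left(38 + l\right)$)
$\frac{1}{U{\left(-22 \right)} + \left(o{\left(-13 \right)} + 680\right)} = \frac{1}{\frac{26}{-22} + \left(\left(947 + \left(-13\right)^{2} + 63 \left(-13\right)\right) + 680\right)} = \frac{1}{26 \left(- \frac{1}{22}\right) + \left(\left(947 + 169 - 819\right) + 680\right)} = \frac{1}{- \frac{13}{11} + \left(297 + 680\right)} = \frac{1}{- \frac{13}{11} + 977} = \frac{1}{\frac{10734}{11}} = \frac{11}{10734}$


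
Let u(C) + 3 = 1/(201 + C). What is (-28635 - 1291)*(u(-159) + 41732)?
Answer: -26224438097/21 ≈ -1.2488e+9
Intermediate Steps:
u(C) = -3 + 1/(201 + C)
(-28635 - 1291)*(u(-159) + 41732) = (-28635 - 1291)*((-602 - 3*(-159))/(201 - 159) + 41732) = -29926*((-602 + 477)/42 + 41732) = -29926*((1/42)*(-125) + 41732) = -29926*(-125/42 + 41732) = -29926*1752619/42 = -26224438097/21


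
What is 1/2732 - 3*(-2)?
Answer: 16393/2732 ≈ 6.0004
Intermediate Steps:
1/2732 - 3*(-2) = 1/2732 + 6 = 16393/2732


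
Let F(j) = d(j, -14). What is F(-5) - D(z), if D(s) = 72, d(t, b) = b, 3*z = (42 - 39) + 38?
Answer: -86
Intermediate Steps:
z = 41/3 (z = ((42 - 39) + 38)/3 = (3 + 38)/3 = (1/3)*41 = 41/3 ≈ 13.667)
F(j) = -14
F(-5) - D(z) = -14 - 1*72 = -14 - 72 = -86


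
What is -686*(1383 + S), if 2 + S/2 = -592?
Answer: -133770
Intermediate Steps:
S = -1188 (S = -4 + 2*(-592) = -4 - 1184 = -1188)
-686*(1383 + S) = -686*(1383 - 1188) = -686*195 = -133770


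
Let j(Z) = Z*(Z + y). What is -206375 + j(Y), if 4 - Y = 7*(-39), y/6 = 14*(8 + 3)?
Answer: 126302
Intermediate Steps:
y = 924 (y = 6*(14*(8 + 3)) = 6*(14*11) = 6*154 = 924)
Y = 277 (Y = 4 - 7*(-39) = 4 - 1*(-273) = 4 + 273 = 277)
j(Z) = Z*(924 + Z) (j(Z) = Z*(Z + 924) = Z*(924 + Z))
-206375 + j(Y) = -206375 + 277*(924 + 277) = -206375 + 277*1201 = -206375 + 332677 = 126302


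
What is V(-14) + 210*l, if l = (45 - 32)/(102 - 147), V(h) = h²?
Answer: 406/3 ≈ 135.33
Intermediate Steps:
l = -13/45 (l = 13/(-45) = 13*(-1/45) = -13/45 ≈ -0.28889)
V(-14) + 210*l = (-14)² + 210*(-13/45) = 196 - 182/3 = 406/3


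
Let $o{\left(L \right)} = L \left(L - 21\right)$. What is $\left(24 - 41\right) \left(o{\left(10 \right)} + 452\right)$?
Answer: $-5814$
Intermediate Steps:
$o{\left(L \right)} = L \left(-21 + L\right)$
$\left(24 - 41\right) \left(o{\left(10 \right)} + 452\right) = \left(24 - 41\right) \left(10 \left(-21 + 10\right) + 452\right) = - 17 \left(10 \left(-11\right) + 452\right) = - 17 \left(-110 + 452\right) = \left(-17\right) 342 = -5814$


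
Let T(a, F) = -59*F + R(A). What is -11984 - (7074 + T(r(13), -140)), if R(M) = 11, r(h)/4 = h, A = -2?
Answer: -27329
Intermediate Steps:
r(h) = 4*h
T(a, F) = 11 - 59*F (T(a, F) = -59*F + 11 = 11 - 59*F)
-11984 - (7074 + T(r(13), -140)) = -11984 - (7074 + (11 - 59*(-140))) = -11984 - (7074 + (11 + 8260)) = -11984 - (7074 + 8271) = -11984 - 1*15345 = -11984 - 15345 = -27329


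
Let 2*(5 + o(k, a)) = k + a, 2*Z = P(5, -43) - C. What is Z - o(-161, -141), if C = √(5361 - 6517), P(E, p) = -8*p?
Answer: 328 - 17*I ≈ 328.0 - 17.0*I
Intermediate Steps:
C = 34*I (C = √(-1156) = 34*I ≈ 34.0*I)
Z = 172 - 17*I (Z = (-8*(-43) - 34*I)/2 = (344 - 34*I)/2 = 172 - 17*I ≈ 172.0 - 17.0*I)
o(k, a) = -5 + a/2 + k/2 (o(k, a) = -5 + (k + a)/2 = -5 + (a + k)/2 = -5 + (a/2 + k/2) = -5 + a/2 + k/2)
Z - o(-161, -141) = (172 - 17*I) - (-5 + (½)*(-141) + (½)*(-161)) = (172 - 17*I) - (-5 - 141/2 - 161/2) = (172 - 17*I) - 1*(-156) = (172 - 17*I) + 156 = 328 - 17*I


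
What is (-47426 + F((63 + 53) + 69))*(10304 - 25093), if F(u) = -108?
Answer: 702980326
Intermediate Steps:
(-47426 + F((63 + 53) + 69))*(10304 - 25093) = (-47426 - 108)*(10304 - 25093) = -47534*(-14789) = 702980326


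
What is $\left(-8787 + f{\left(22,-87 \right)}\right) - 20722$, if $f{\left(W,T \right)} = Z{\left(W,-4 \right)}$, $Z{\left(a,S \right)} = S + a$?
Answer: $-29491$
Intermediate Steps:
$f{\left(W,T \right)} = -4 + W$
$\left(-8787 + f{\left(22,-87 \right)}\right) - 20722 = \left(-8787 + \left(-4 + 22\right)\right) - 20722 = \left(-8787 + 18\right) - 20722 = -8769 - 20722 = -29491$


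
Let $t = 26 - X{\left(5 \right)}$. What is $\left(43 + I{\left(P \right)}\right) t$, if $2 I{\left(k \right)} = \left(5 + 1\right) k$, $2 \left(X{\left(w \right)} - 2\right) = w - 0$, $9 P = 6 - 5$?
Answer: $\frac{2795}{3} \approx 931.67$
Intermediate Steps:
$P = \frac{1}{9}$ ($P = \frac{6 - 5}{9} = \frac{1}{9} \cdot 1 = \frac{1}{9} \approx 0.11111$)
$X{\left(w \right)} = 2 + \frac{w}{2}$ ($X{\left(w \right)} = 2 + \frac{w - 0}{2} = 2 + \frac{w + 0}{2} = 2 + \frac{w}{2}$)
$t = \frac{43}{2}$ ($t = 26 - \left(2 + \frac{1}{2} \cdot 5\right) = 26 - \left(2 + \frac{5}{2}\right) = 26 - \frac{9}{2} = \frac{43}{2} \approx 21.5$)
$I{\left(k \right)} = 3 k$ ($I{\left(k \right)} = \frac{\left(5 + 1\right) k}{2} = \frac{6 k}{2} = 3 k$)
$\left(43 + I{\left(P \right)}\right) t = \left(43 + 3 \cdot \frac{1}{9}\right) \frac{43}{2} = \left(43 + \frac{1}{3}\right) \frac{43}{2} = \frac{130}{3} \cdot \frac{43}{2} = \frac{2795}{3}$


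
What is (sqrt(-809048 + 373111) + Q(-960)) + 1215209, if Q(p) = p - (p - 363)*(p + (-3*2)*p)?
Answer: 7564649 + I*sqrt(435937) ≈ 7.5646e+6 + 660.25*I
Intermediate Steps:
Q(p) = p + 5*p*(-363 + p) (Q(p) = p - (-363 + p)*(p - 6*p) = p - (-363 + p)*(-5*p) = p - (-5)*p*(-363 + p) = p + 5*p*(-363 + p))
(sqrt(-809048 + 373111) + Q(-960)) + 1215209 = (sqrt(-809048 + 373111) - 960*(-1814 + 5*(-960))) + 1215209 = (sqrt(-435937) - 960*(-1814 - 4800)) + 1215209 = (I*sqrt(435937) - 960*(-6614)) + 1215209 = (I*sqrt(435937) + 6349440) + 1215209 = (6349440 + I*sqrt(435937)) + 1215209 = 7564649 + I*sqrt(435937)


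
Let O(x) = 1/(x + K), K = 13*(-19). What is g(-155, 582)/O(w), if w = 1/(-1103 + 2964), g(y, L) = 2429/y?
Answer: 1116528714/288455 ≈ 3870.7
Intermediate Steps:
K = -247
w = 1/1861 ≈ 0.00053735
O(x) = 1/(-247 + x) (O(x) = 1/(x - 247) = 1/(-247 + x))
g(-155, 582)/O(w) = (2429/(-155))/(1/(-247 + 1/1861)) = (2429*(-1/155))/(1/(-459666/1861)) = -2429/(155*(-1861/459666)) = -2429/155*(-459666/1861) = 1116528714/288455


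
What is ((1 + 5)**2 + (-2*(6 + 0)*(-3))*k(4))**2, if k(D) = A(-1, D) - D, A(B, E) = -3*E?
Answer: 291600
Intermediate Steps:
k(D) = -4*D (k(D) = -3*D - D = -4*D)
((1 + 5)**2 + (-2*(6 + 0)*(-3))*k(4))**2 = ((1 + 5)**2 + (-2*(6 + 0)*(-3))*(-4*4))**2 = (6**2 + (-2*6*(-3))*(-16))**2 = (36 - 12*(-3)*(-16))**2 = (36 + 36*(-16))**2 = (36 - 576)**2 = (-540)**2 = 291600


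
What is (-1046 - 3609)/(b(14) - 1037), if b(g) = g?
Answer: 4655/1023 ≈ 4.5503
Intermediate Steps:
(-1046 - 3609)/(b(14) - 1037) = (-1046 - 3609)/(14 - 1037) = -4655/(-1023) = -4655*(-1/1023) = 4655/1023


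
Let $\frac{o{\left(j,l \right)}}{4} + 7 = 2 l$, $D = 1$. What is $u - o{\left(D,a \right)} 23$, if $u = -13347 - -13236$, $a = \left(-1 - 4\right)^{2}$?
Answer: $-4067$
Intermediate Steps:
$a = 25$ ($a = \left(-5\right)^{2} = 25$)
$o{\left(j,l \right)} = -28 + 8 l$ ($o{\left(j,l \right)} = -28 + 4 \cdot 2 l = -28 + 8 l$)
$u = -111$ ($u = -13347 + 13236 = -111$)
$u - o{\left(D,a \right)} 23 = -111 - \left(-28 + 8 \cdot 25\right) 23 = -111 - \left(-28 + 200\right) 23 = -111 - 172 \cdot 23 = -111 - 3956 = -4067$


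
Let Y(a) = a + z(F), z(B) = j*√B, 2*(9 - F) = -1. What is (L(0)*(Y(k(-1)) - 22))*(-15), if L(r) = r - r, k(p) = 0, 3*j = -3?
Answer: 0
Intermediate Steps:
j = -1 (j = (⅓)*(-3) = -1)
F = 19/2 (F = 9 - ½*(-1) = 9 + ½ = 19/2 ≈ 9.5000)
z(B) = -√B
Y(a) = a - √38/2 (Y(a) = a - √(19/2) = a - √38/2)
L(r) = 0
(L(0)*(Y(k(-1)) - 22))*(-15) = (0*((0 - √38/2) - 22))*(-15) = (0*(-√38/2 - 22))*(-15) = (0*(-22 - √38/2))*(-15) = 0*(-15) = 0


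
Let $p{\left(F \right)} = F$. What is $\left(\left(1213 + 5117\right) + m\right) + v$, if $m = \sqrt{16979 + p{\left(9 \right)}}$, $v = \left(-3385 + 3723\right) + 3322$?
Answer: $9990 + 2 \sqrt{4247} \approx 10120.0$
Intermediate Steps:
$v = 3660$ ($v = 338 + 3322 = 3660$)
$m = 2 \sqrt{4247}$ ($m = \sqrt{16979 + 9} = \sqrt{16988} = 2 \sqrt{4247} \approx 130.34$)
$\left(\left(1213 + 5117\right) + m\right) + v = \left(\left(1213 + 5117\right) + 2 \sqrt{4247}\right) + 3660 = \left(6330 + 2 \sqrt{4247}\right) + 3660 = 9990 + 2 \sqrt{4247}$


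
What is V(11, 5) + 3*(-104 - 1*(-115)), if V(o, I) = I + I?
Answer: 43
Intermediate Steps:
V(o, I) = 2*I
V(11, 5) + 3*(-104 - 1*(-115)) = 2*5 + 3*(-104 - 1*(-115)) = 10 + 3*(-104 + 115) = 10 + 3*11 = 10 + 33 = 43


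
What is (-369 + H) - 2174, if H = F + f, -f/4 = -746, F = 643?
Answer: 1084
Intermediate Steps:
f = 2984 (f = -4*(-746) = 2984)
H = 3627 (H = 643 + 2984 = 3627)
(-369 + H) - 2174 = (-369 + 3627) - 2174 = 3258 - 2174 = 1084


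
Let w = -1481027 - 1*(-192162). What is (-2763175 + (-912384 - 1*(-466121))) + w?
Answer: -4498303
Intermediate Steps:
w = -1288865 (w = -1481027 + 192162 = -1288865)
(-2763175 + (-912384 - 1*(-466121))) + w = (-2763175 + (-912384 - 1*(-466121))) - 1288865 = (-2763175 + (-912384 + 466121)) - 1288865 = (-2763175 - 446263) - 1288865 = -3209438 - 1288865 = -4498303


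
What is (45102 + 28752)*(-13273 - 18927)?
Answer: -2378098800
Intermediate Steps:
(45102 + 28752)*(-13273 - 18927) = 73854*(-32200) = -2378098800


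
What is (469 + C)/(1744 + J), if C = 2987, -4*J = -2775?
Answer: 13824/9751 ≈ 1.4177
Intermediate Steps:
J = 2775/4 (J = -¼*(-2775) = 2775/4 ≈ 693.75)
(469 + C)/(1744 + J) = (469 + 2987)/(1744 + 2775/4) = 3456/(9751/4) = 3456*(4/9751) = 13824/9751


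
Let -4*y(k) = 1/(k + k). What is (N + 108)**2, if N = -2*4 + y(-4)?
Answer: 10246401/1024 ≈ 10006.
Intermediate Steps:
y(k) = -1/(8*k) (y(k) = -1/(4*(k + k)) = -1/(2*k)/4 = -1/(8*k))
N = -255/32 (N = -2*4 - 1/8/(-4) = -8 - 1/8*(-1/4) = -8 + 1/32 = -255/32 ≈ -7.9688)
(N + 108)**2 = (-255/32 + 108)**2 = (3201/32)**2 = 10246401/1024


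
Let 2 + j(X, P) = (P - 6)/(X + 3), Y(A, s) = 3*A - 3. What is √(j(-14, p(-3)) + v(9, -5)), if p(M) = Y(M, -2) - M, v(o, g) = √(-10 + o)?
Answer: √(-77 + 121*I)/11 ≈ 0.5239 + 0.95438*I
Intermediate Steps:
Y(A, s) = -3 + 3*A
p(M) = -3 + 2*M (p(M) = (-3 + 3*M) - M = -3 + 2*M)
j(X, P) = -2 + (-6 + P)/(3 + X) (j(X, P) = -2 + (P - 6)/(X + 3) = -2 + (-6 + P)/(3 + X))
√(j(-14, p(-3)) + v(9, -5)) = √((-12 + (-3 + 2*(-3)) - 2*(-14))/(3 - 14) + √(-10 + 9)) = √((-12 + (-3 - 6) + 28)/(-11) + √(-1)) = √(-(-12 - 9 + 28)/11 + I) = √(-1/11*7 + I) = √(-7/11 + I)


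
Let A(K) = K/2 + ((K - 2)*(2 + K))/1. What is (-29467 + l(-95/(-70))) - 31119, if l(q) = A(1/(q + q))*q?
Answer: -32234409/532 ≈ -60591.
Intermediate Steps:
A(K) = K/2 + (-2 + K)*(2 + K) (A(K) = K*(1/2) + ((-2 + K)*(2 + K))*1 = K/2 + (-2 + K)*(2 + K))
l(q) = q*(-4 + 1/(4*q) + 1/(4*q**2)) (l(q) = (-4 + (1/(q + q))**2 + 1/(2*(q + q)))*q = (-4 + (1/(2*q))**2 + 1/(2*((2*q))))*q = (-4 + (1/(2*q))**2 + (1/(2*q))/2)*q = (-4 + 1/(4*q**2) + 1/(4*q))*q = (-4 + 1/(4*q) + 1/(4*q**2))*q = q*(-4 + 1/(4*q) + 1/(4*q**2)))
(-29467 + l(-95/(-70))) - 31119 = (-29467 + (1 - 95/(-70) - 16*(-95/(-70))**2)/(4*((-95/(-70))))) - 31119 = (-29467 + (1 - 95*(-1/70) - 16*(-95*(-1/70))**2)/(4*((-95*(-1/70))))) - 31119 = (-29467 + (1 + 19/14 - 16*(19/14)**2)/(4*(19/14))) - 31119 = (-29467 + (1/4)*(14/19)*(1 + 19/14 - 16*361/196)) - 31119 = (-29467 + (1/4)*(14/19)*(1 + 19/14 - 1444/49)) - 31119 = (-29467 + (1/4)*(14/19)*(-2657/98)) - 31119 = (-29467 - 2657/532) - 31119 = -15679101/532 - 31119 = -32234409/532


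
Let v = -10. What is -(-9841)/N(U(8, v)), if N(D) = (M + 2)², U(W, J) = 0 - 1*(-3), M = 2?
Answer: 9841/16 ≈ 615.06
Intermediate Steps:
U(W, J) = 3 (U(W, J) = 0 + 3 = 3)
N(D) = 16 (N(D) = (2 + 2)² = 4² = 16)
-(-9841)/N(U(8, v)) = -(-9841)/16 = -1*(-9841/16) = 9841/16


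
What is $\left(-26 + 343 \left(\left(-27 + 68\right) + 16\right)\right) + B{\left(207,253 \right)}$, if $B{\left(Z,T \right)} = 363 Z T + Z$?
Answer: $19030405$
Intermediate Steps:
$B{\left(Z,T \right)} = Z + 363 T Z$ ($B{\left(Z,T \right)} = 363 T Z + Z = Z + 363 T Z$)
$\left(-26 + 343 \left(\left(-27 + 68\right) + 16\right)\right) + B{\left(207,253 \right)} = \left(-26 + 343 \left(\left(-27 + 68\right) + 16\right)\right) + 207 \left(1 + 363 \cdot 253\right) = \left(-26 + 343 \left(41 + 16\right)\right) + 207 \left(1 + 91839\right) = \left(-26 + 343 \cdot 57\right) + 207 \cdot 91840 = \left(-26 + 19551\right) + 19010880 = 19525 + 19010880 = 19030405$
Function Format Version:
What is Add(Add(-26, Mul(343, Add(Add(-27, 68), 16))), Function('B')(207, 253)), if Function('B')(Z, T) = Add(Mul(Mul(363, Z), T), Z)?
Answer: 19030405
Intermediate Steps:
Function('B')(Z, T) = Add(Z, Mul(363, T, Z)) (Function('B')(Z, T) = Add(Mul(363, T, Z), Z) = Add(Z, Mul(363, T, Z)))
Add(Add(-26, Mul(343, Add(Add(-27, 68), 16))), Function('B')(207, 253)) = Add(Add(-26, Mul(343, Add(Add(-27, 68), 16))), Mul(207, Add(1, Mul(363, 253)))) = Add(Add(-26, Mul(343, Add(41, 16))), Mul(207, Add(1, 91839))) = Add(Add(-26, Mul(343, 57)), Mul(207, 91840)) = Add(Add(-26, 19551), 19010880) = Add(19525, 19010880) = 19030405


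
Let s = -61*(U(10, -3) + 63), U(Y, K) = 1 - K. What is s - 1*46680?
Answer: -50767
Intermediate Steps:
s = -4087 (s = -61*((1 - 1*(-3)) + 63) = -61*((1 + 3) + 63) = -61*(4 + 63) = -61*67 = -4087)
s - 1*46680 = -4087 - 1*46680 = -4087 - 46680 = -50767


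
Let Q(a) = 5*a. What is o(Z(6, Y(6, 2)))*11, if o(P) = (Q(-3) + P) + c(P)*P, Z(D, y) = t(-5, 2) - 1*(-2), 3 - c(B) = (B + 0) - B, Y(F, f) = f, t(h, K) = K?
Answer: 11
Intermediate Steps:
c(B) = 3 (c(B) = 3 - ((B + 0) - B) = 3 - (B - B) = 3 - 1*0 = 3 + 0 = 3)
Z(D, y) = 4 (Z(D, y) = 2 - 1*(-2) = 2 + 2 = 4)
o(P) = -15 + 4*P (o(P) = (5*(-3) + P) + 3*P = (-15 + P) + 3*P = -15 + 4*P)
o(Z(6, Y(6, 2)))*11 = (-15 + 4*4)*11 = (-15 + 16)*11 = 1*11 = 11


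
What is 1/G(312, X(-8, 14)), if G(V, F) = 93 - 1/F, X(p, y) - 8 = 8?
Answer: 16/1487 ≈ 0.010760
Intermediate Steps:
X(p, y) = 16 (X(p, y) = 8 + 8 = 16)
1/G(312, X(-8, 14)) = 1/(93 - 1/16) = 1/(1487/16) = 16/1487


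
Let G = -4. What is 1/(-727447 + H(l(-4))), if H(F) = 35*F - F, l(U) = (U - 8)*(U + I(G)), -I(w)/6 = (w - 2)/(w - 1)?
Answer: -5/3614387 ≈ -1.3834e-6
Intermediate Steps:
I(w) = -6*(-2 + w)/(-1 + w) (I(w) = -6*(w - 2)/(w - 1) = -6*(-2 + w)/(-1 + w))
l(U) = (-8 + U)*(-36/5 + U) (l(U) = (U - 8)*(U + 6*(2 - 1*(-4))/(-1 - 4)) = (-8 + U)*(U + 6*(2 + 4)/(-5)) = (-8 + U)*(U + 6*(-⅕)*6) = (-8 + U)*(U - 36/5) = (-8 + U)*(-36/5 + U))
H(F) = 34*F
1/(-727447 + H(l(-4))) = 1/(-727447 + 34*(288/5 + (-4)² - 76/5*(-4))) = 1/(-727447 + 34*(288/5 + 16 + 304/5)) = 1/(-727447 + 34*(672/5)) = 1/(-727447 + 22848/5) = 1/(-3614387/5) = -5/3614387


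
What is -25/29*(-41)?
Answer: 1025/29 ≈ 35.345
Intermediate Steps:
-25/29*(-41) = 1025/29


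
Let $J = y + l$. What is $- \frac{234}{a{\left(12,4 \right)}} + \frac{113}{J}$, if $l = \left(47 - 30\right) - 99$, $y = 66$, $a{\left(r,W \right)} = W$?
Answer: $- \frac{1049}{16} \approx -65.563$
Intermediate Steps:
$l = -82$ ($l = 17 - 99 = -82$)
$J = -16$ ($J = 66 - 82 = -16$)
$- \frac{234}{a{\left(12,4 \right)}} + \frac{113}{J} = - \frac{234}{4} + \frac{113}{-16} = \left(-234\right) \frac{1}{4} + 113 \left(- \frac{1}{16}\right) = - \frac{117}{2} - \frac{113}{16} = - \frac{1049}{16}$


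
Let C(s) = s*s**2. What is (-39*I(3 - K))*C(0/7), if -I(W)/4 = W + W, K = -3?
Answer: 0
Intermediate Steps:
I(W) = -8*W (I(W) = -4*(W + W) = -8*W)
C(s) = s**3
(-39*I(3 - K))*C(0/7) = (-(-312)*(3 - 1*(-3)))*(0/7)**3 = (-(-312)*(3 + 3))*(0*(1/7))**3 = -(-312)*6*0**3 = -39*(-48)*0 = 1872*0 = 0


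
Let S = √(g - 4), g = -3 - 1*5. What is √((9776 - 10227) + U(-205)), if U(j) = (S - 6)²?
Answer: √(-427 - 24*I*√3) ≈ 1.0047 - 20.688*I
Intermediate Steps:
g = -8 (g = -3 - 5 = -8)
S = 2*I*√3 (S = √(-8 - 4) = √(-12) = 2*I*√3 ≈ 3.4641*I)
U(j) = (-6 + 2*I*√3)² (U(j) = (2*I*√3 - 6)² = (-6 + 2*I*√3)²)
√((9776 - 10227) + U(-205)) = √((9776 - 10227) + (24 - 24*I*√3)) = √(-451 + (24 - 24*I*√3)) = √(-427 - 24*I*√3)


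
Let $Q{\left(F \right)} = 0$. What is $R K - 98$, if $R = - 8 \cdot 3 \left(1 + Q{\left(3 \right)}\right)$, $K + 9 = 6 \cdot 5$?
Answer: $-602$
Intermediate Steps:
$K = 21$ ($K = -9 + 6 \cdot 5 = -9 + 30 = 21$)
$R = -24$ ($R = - 8 \cdot 3 \left(1 + 0\right) = - 8 \cdot 3 \cdot 1 = \left(-8\right) 3 = -24$)
$R K - 98 = \left(-24\right) 21 - 98 = -504 - 98 = -602$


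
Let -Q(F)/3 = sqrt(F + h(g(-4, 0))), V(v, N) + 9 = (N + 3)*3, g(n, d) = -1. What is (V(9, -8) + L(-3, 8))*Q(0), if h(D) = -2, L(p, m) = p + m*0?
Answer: 81*I*sqrt(2) ≈ 114.55*I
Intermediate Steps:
L(p, m) = p (L(p, m) = p + 0 = p)
V(v, N) = 3*N (V(v, N) = -9 + (N + 3)*3 = -9 + (3 + N)*3 = -9 + (9 + 3*N) = 3*N)
Q(F) = -3*sqrt(-2 + F) (Q(F) = -3*sqrt(F - 2) = -3*sqrt(-2 + F))
(V(9, -8) + L(-3, 8))*Q(0) = (3*(-8) - 3)*(-3*sqrt(-2 + 0)) = (-24 - 3)*(-3*I*sqrt(2)) = -(-81)*I*sqrt(2) = 81*I*sqrt(2)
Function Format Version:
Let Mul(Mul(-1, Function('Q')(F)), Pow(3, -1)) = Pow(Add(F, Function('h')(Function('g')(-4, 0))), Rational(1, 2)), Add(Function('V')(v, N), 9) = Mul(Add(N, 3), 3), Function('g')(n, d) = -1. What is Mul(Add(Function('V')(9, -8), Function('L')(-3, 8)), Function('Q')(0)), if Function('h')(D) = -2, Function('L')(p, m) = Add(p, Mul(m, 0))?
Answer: Mul(81, I, Pow(2, Rational(1, 2))) ≈ Mul(114.55, I)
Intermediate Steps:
Function('L')(p, m) = p (Function('L')(p, m) = Add(p, 0) = p)
Function('V')(v, N) = Mul(3, N) (Function('V')(v, N) = Add(-9, Mul(Add(N, 3), 3)) = Add(-9, Mul(Add(3, N), 3)) = Add(-9, Add(9, Mul(3, N))) = Mul(3, N))
Function('Q')(F) = Mul(-3, Pow(Add(-2, F), Rational(1, 2))) (Function('Q')(F) = Mul(-3, Pow(Add(F, -2), Rational(1, 2))) = Mul(-3, Pow(Add(-2, F), Rational(1, 2))))
Mul(Add(Function('V')(9, -8), Function('L')(-3, 8)), Function('Q')(0)) = Mul(Add(Mul(3, -8), -3), Mul(-3, Pow(Add(-2, 0), Rational(1, 2)))) = Mul(Add(-24, -3), Mul(-3, Pow(-2, Rational(1, 2)))) = Mul(-27, Mul(-3, Mul(I, Pow(2, Rational(1, 2))))) = Mul(-27, Mul(-3, I, Pow(2, Rational(1, 2)))) = Mul(81, I, Pow(2, Rational(1, 2)))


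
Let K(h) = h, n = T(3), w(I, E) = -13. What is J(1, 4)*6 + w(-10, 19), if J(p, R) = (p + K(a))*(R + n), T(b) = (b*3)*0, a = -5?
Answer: -109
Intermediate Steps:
T(b) = 0 (T(b) = (3*b)*0 = 0)
n = 0
J(p, R) = R*(-5 + p) (J(p, R) = (p - 5)*(R + 0) = (-5 + p)*R = R*(-5 + p))
J(1, 4)*6 + w(-10, 19) = (4*(-5 + 1))*6 - 13 = (4*(-4))*6 - 13 = -16*6 - 13 = -96 - 13 = -109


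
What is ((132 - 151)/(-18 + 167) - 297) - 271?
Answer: -84651/149 ≈ -568.13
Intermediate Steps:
((132 - 151)/(-18 + 167) - 297) - 271 = (-19/149 - 297) - 271 = -44272/149 - 271 = -84651/149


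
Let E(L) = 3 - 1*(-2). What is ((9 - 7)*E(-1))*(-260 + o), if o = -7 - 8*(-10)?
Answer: -1870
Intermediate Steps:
E(L) = 5 (E(L) = 3 + 2 = 5)
o = 73 (o = -7 + 80 = 73)
((9 - 7)*E(-1))*(-260 + o) = ((9 - 7)*5)*(-260 + 73) = (2*5)*(-187) = 10*(-187) = -1870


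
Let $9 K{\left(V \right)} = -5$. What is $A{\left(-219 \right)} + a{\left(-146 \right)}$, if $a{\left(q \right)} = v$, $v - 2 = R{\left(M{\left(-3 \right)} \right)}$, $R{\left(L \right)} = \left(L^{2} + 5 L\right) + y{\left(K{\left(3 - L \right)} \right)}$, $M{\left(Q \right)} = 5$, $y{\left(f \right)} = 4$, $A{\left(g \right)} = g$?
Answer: $-163$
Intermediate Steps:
$K{\left(V \right)} = - \frac{5}{9}$ ($K{\left(V \right)} = \frac{1}{9} \left(-5\right) = - \frac{5}{9}$)
$R{\left(L \right)} = 4 + L^{2} + 5 L$ ($R{\left(L \right)} = \left(L^{2} + 5 L\right) + 4 = 4 + L^{2} + 5 L$)
$v = 56$ ($v = 2 + \left(4 + 5^{2} + 5 \cdot 5\right) = 2 + \left(4 + 25 + 25\right) = 2 + 54 = 56$)
$a{\left(q \right)} = 56$
$A{\left(-219 \right)} + a{\left(-146 \right)} = -219 + 56 = -163$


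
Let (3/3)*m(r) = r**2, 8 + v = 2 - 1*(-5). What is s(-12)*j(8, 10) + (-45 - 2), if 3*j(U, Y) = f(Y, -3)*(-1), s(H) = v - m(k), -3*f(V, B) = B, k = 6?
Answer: -104/3 ≈ -34.667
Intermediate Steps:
f(V, B) = -B/3
v = -1 (v = -8 + (2 - 1*(-5)) = -8 + (2 + 5) = -8 + 7 = -1)
m(r) = r**2
s(H) = -37 (s(H) = -1 - 1*6**2 = -1 - 1*36 = -1 - 36 = -37)
j(U, Y) = -1/3 (j(U, Y) = (-1/3*(-3)*(-1))/3 = (1*(-1))/3 = (1/3)*(-1) = -1/3)
s(-12)*j(8, 10) + (-45 - 2) = -37*(-1/3) + (-45 - 2) = 37/3 - 47 = -104/3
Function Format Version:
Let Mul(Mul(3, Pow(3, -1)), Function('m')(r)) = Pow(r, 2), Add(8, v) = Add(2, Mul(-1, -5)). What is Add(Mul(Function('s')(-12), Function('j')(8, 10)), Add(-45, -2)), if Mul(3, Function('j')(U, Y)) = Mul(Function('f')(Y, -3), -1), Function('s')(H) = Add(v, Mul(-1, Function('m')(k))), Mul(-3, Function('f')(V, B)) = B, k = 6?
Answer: Rational(-104, 3) ≈ -34.667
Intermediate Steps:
Function('f')(V, B) = Mul(Rational(-1, 3), B)
v = -1 (v = Add(-8, Add(2, Mul(-1, -5))) = Add(-8, Add(2, 5)) = Add(-8, 7) = -1)
Function('m')(r) = Pow(r, 2)
Function('s')(H) = -37 (Function('s')(H) = Add(-1, Mul(-1, Pow(6, 2))) = Add(-1, Mul(-1, 36)) = Add(-1, -36) = -37)
Function('j')(U, Y) = Rational(-1, 3) (Function('j')(U, Y) = Mul(Rational(1, 3), Mul(Mul(Rational(-1, 3), -3), -1)) = Mul(Rational(1, 3), Mul(1, -1)) = Mul(Rational(1, 3), -1) = Rational(-1, 3))
Add(Mul(Function('s')(-12), Function('j')(8, 10)), Add(-45, -2)) = Add(Mul(-37, Rational(-1, 3)), Add(-45, -2)) = Add(Rational(37, 3), -47) = Rational(-104, 3)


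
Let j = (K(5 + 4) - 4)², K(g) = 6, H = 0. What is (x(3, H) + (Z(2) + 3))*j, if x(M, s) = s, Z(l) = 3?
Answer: 24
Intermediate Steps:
j = 4 (j = (6 - 4)² = 2² = 4)
(x(3, H) + (Z(2) + 3))*j = (0 + (3 + 3))*4 = (0 + 6)*4 = 6*4 = 24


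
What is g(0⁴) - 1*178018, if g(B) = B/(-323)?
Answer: -178018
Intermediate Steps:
g(B) = -B/323 (g(B) = B*(-1/323) = -B/323)
g(0⁴) - 1*178018 = -1/323*0⁴ - 1*178018 = -1/323*0 - 178018 = 0 - 178018 = -178018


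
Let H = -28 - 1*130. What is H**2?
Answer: 24964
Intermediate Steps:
H = -158 (H = -28 - 130 = -158)
H**2 = (-158)**2 = 24964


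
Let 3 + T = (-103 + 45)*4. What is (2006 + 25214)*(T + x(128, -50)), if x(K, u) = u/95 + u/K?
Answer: -1952184375/304 ≈ -6.4217e+6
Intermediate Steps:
x(K, u) = u/95 + u/K (x(K, u) = u*(1/95) + u/K = u/95 + u/K)
T = -235 (T = -3 + (-103 + 45)*4 = -3 - 58*4 = -3 - 232 = -235)
(2006 + 25214)*(T + x(128, -50)) = (2006 + 25214)*(-235 + ((1/95)*(-50) - 50/128)) = 27220*(-235 + (-10/19 - 50*1/128)) = 27220*(-235 + (-10/19 - 25/64)) = 27220*(-235 - 1115/1216) = 27220*(-286875/1216) = -1952184375/304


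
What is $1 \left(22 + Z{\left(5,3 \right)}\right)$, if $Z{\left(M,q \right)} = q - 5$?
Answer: $20$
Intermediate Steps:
$Z{\left(M,q \right)} = -5 + q$ ($Z{\left(M,q \right)} = q - 5 = -5 + q$)
$1 \left(22 + Z{\left(5,3 \right)}\right) = 1 \left(22 + \left(-5 + 3\right)\right) = 1 \left(22 - 2\right) = 1 \cdot 20 = 20$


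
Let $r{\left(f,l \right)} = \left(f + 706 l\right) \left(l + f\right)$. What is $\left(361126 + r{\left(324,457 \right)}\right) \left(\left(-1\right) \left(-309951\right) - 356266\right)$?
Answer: $-11699056547180$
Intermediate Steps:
$r{\left(f,l \right)} = \left(f + l\right) \left(f + 706 l\right)$ ($r{\left(f,l \right)} = \left(f + 706 l\right) \left(f + l\right) = \left(f + l\right) \left(f + 706 l\right)$)
$\left(361126 + r{\left(324,457 \right)}\right) \left(\left(-1\right) \left(-309951\right) - 356266\right) = \left(361126 + \left(324^{2} + 706 \cdot 457^{2} + 707 \cdot 324 \cdot 457\right)\right) \left(\left(-1\right) \left(-309951\right) - 356266\right) = \left(361126 + \left(104976 + 706 \cdot 208849 + 104684076\right)\right) \left(309951 - 356266\right) = \left(361126 + \left(104976 + 147447394 + 104684076\right)\right) \left(-46315\right) = \left(361126 + 252236446\right) \left(-46315\right) = 252597572 \left(-46315\right) = -11699056547180$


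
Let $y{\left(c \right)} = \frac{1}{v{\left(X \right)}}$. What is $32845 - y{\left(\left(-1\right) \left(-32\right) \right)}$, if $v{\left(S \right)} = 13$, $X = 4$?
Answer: $\frac{426984}{13} \approx 32845.0$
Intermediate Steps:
$y{\left(c \right)} = \frac{1}{13}$
$32845 - y{\left(\left(-1\right) \left(-32\right) \right)} = 32845 - \frac{1}{13} = \frac{426984}{13}$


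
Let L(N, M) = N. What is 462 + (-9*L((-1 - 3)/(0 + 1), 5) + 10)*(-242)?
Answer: -10670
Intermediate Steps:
462 + (-9*L((-1 - 3)/(0 + 1), 5) + 10)*(-242) = 462 + (-9*(-1 - 3)/(0 + 1) + 10)*(-242) = 462 + (-(-36)/1 + 10)*(-242) = 462 + (-(-36) + 10)*(-242) = 462 + (-9*(-4) + 10)*(-242) = 462 + (36 + 10)*(-242) = 462 + 46*(-242) = 462 - 11132 = -10670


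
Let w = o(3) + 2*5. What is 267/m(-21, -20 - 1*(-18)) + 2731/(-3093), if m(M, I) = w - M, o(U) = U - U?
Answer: 741170/95883 ≈ 7.7299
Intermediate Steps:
o(U) = 0
w = 10 (w = 0 + 2*5 = 0 + 10 = 10)
m(M, I) = 10 - M
267/m(-21, -20 - 1*(-18)) + 2731/(-3093) = 267/(10 - 1*(-21)) + 2731/(-3093) = 267/(10 + 21) + 2731*(-1/3093) = 267/31 - 2731/3093 = 741170/95883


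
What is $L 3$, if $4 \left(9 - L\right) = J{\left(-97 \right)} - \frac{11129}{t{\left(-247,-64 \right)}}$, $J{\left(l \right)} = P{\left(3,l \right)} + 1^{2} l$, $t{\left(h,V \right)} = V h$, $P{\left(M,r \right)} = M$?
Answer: $\frac{6198507}{63232} \approx 98.028$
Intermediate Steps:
$J{\left(l \right)} = 3 + l$ ($J{\left(l \right)} = 3 + 1^{2} l = 3 + 1 l = 3 + l$)
$L = \frac{2066169}{63232}$ ($L = 9 - \frac{\left(3 - 97\right) - \frac{11129}{\left(-64\right) \left(-247\right)}}{4} = 9 - \frac{-94 - \frac{11129}{15808}}{4} = 9 - - \frac{1497081}{63232} = 9 + \frac{1497081}{63232} = \frac{2066169}{63232} \approx 32.676$)
$L 3 = \frac{2066169}{63232} \cdot 3 = \frac{6198507}{63232}$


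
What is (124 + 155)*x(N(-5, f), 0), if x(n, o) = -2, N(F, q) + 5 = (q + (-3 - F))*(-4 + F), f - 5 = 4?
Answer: -558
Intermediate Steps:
f = 9 (f = 5 + 4 = 9)
N(F, q) = -5 + (-4 + F)*(-3 + q - F) (N(F, q) = -5 + (q + (-3 - F))*(-4 + F) = -5 + (-3 + q - F)*(-4 + F) = -5 + (-4 + F)*(-3 + q - F))
(124 + 155)*x(N(-5, f), 0) = (124 + 155)*(-2) = 279*(-2) = -558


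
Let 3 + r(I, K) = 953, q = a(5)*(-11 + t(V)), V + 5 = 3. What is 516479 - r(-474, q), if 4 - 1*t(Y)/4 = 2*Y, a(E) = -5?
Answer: 515529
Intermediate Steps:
V = -2 (V = -5 + 3 = -2)
t(Y) = 16 - 8*Y
q = -105 (q = -5*(-11 + (16 - 8*(-2))) = -5*(-11 + (16 + 16)) = -5*(-11 + 32) = -5*21 = -105)
r(I, K) = 950 (r(I, K) = -3 + 953 = 950)
516479 - r(-474, q) = 516479 - 1*950 = 516479 - 950 = 515529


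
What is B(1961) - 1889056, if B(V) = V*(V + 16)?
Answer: 1987841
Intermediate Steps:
B(V) = V*(16 + V)
B(1961) - 1889056 = 1961*(16 + 1961) - 1889056 = 1961*1977 - 1889056 = 3876897 - 1889056 = 1987841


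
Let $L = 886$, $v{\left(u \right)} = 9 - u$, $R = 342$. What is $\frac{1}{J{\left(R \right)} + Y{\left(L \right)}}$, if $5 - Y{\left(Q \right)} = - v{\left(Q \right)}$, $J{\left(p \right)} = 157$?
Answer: $- \frac{1}{715} \approx -0.0013986$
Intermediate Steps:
$Y{\left(Q \right)} = 14 - Q$ ($Y{\left(Q \right)} = 5 - - (9 - Q) = 5 - \left(-9 + Q\right) = 14 - Q$)
$\frac{1}{J{\left(R \right)} + Y{\left(L \right)}} = \frac{1}{157 + \left(14 - 886\right)} = \frac{1}{157 - 872} = \frac{1}{-715} = - \frac{1}{715}$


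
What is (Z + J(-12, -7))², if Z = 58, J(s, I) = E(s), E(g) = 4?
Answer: 3844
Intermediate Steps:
J(s, I) = 4
(Z + J(-12, -7))² = (58 + 4)² = 62² = 3844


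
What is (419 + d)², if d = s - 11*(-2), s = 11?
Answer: 204304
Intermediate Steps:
d = 33 (d = 11 - 11*(-2) = 11 + 22 = 33)
(419 + d)² = (419 + 33)² = 452² = 204304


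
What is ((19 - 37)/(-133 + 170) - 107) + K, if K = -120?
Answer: -8417/37 ≈ -227.49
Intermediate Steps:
((19 - 37)/(-133 + 170) - 107) + K = ((19 - 37)/(-133 + 170) - 107) - 120 = (-18/37 - 107) - 120 = -3977/37 - 120 = -8417/37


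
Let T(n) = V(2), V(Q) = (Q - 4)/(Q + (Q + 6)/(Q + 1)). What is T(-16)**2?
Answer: 9/49 ≈ 0.18367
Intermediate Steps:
V(Q) = (-4 + Q)/(Q + (6 + Q)/(1 + Q))
T(n) = -3/7 (T(n) = (-4 + 2**2 - 3*2)/(6 + 2**2 + 2*2) = (-4 + 4 - 6)/(6 + 4 + 4) = -6/14 = (1/14)*(-6) = -3/7)
T(-16)**2 = (-3/7)**2 = 9/49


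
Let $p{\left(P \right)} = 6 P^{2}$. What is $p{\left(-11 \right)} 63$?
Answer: $45738$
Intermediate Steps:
$p{\left(-11 \right)} 63 = 6 \left(-11\right)^{2} \cdot 63 = 6 \cdot 121 \cdot 63 = 726 \cdot 63 = 45738$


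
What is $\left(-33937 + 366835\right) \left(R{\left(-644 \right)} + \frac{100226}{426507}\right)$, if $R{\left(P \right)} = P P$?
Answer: $\frac{19628543530107148}{142169} \approx 1.3806 \cdot 10^{11}$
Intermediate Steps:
$R{\left(P \right)} = P^{2}$
$\left(-33937 + 366835\right) \left(R{\left(-644 \right)} + \frac{100226}{426507}\right) = \left(-33937 + 366835\right) \left(\left(-644\right)^{2} + \frac{100226}{426507}\right) = 332898 \left(414736 + 100226 \cdot \frac{1}{426507}\right) = 332898 \left(414736 + \frac{100226}{426507}\right) = 332898 \cdot \frac{176887907378}{426507} = \frac{19628543530107148}{142169}$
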